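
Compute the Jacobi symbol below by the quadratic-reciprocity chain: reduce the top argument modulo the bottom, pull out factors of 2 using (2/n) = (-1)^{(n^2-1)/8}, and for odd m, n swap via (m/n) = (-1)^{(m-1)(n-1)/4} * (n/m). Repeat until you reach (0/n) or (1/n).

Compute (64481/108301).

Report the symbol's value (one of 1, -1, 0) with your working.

1

reciprocity: (64481/108301) = +1·(108301/64481) since 64481 mod 4 = 1, 108301 mod 4 = 1; sign now +1
(108301/64481) = (43820/64481)   [reduce mod 64481]
43820 = 2^2·10955; (2/64481) = +1 since 64481 mod 8 = 1, so (43820/64481) = (+1)^2·(10955/64481); sign now +1
reciprocity: (10955/64481) = +1·(64481/10955) since 10955 mod 4 = 3, 64481 mod 4 = 1; sign now +1
(64481/10955) = (9706/10955)   [reduce mod 10955]
9706 = 2^1·4853; (2/10955) = -1 since 10955 mod 8 = 3, so (9706/10955) = (-1)^1·(4853/10955); sign now -1
reciprocity: (4853/10955) = +1·(10955/4853) since 4853 mod 4 = 1, 10955 mod 4 = 3; sign now -1
(10955/4853) = (1249/4853)   [reduce mod 4853]
reciprocity: (1249/4853) = +1·(4853/1249) since 1249 mod 4 = 1, 4853 mod 4 = 1; sign now -1
(4853/1249) = (1106/1249)   [reduce mod 1249]
1106 = 2^1·553; (2/1249) = +1 since 1249 mod 8 = 1, so (1106/1249) = (+1)^1·(553/1249); sign now -1
reciprocity: (553/1249) = +1·(1249/553) since 553 mod 4 = 1, 1249 mod 4 = 1; sign now -1
(1249/553) = (143/553)   [reduce mod 553]
reciprocity: (143/553) = +1·(553/143) since 143 mod 4 = 3, 553 mod 4 = 1; sign now -1
(553/143) = (124/143)   [reduce mod 143]
124 = 2^2·31; (2/143) = +1 since 143 mod 8 = 7, so (124/143) = (+1)^2·(31/143); sign now -1
reciprocity: (31/143) = -1·(143/31) since 31 mod 4 = 3, 143 mod 4 = 3; sign now +1
(143/31) = (19/31)   [reduce mod 31]
reciprocity: (19/31) = -1·(31/19) since 19 mod 4 = 3, 31 mod 4 = 3; sign now -1
(31/19) = (12/19)   [reduce mod 19]
12 = 2^2·3; (2/19) = -1 since 19 mod 8 = 3, so (12/19) = (-1)^2·(3/19); sign now -1
reciprocity: (3/19) = -1·(19/3) since 3 mod 4 = 3, 19 mod 4 = 3; sign now +1
(19/3) = (1/3)   [reduce mod 3]
(1/3) = 1; final value = sign = +1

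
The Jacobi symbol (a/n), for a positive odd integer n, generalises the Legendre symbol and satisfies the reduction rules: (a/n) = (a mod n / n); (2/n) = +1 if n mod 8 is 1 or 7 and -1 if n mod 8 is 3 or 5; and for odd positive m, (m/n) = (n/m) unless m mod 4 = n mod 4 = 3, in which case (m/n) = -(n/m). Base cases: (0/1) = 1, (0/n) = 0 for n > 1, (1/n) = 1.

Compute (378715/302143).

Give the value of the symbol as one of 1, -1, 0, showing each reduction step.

(378715/302143): 378715 mod 302143 = 76572, so (378715/302143) = (76572/302143)
factor out 2^2: 76572 = 2^2·19143; with 302143 mod 8 = 7, (2/302143) = +1; sign now +1; continue with (19143/302143)
flip (19143/302143) -> (302143/19143): both odd, 19143 mod 4 = 3, 302143 mod 4 = 3, so the flip contributes -1; sign now -1
(302143/19143): 302143 mod 19143 = 14998, so (302143/19143) = (14998/19143)
factor out 2^1: 14998 = 2^1·7499; with 19143 mod 8 = 7, (2/19143) = +1; sign now -1; continue with (7499/19143)
flip (7499/19143) -> (19143/7499): both odd, 7499 mod 4 = 3, 19143 mod 4 = 3, so the flip contributes -1; sign now +1
(19143/7499): 19143 mod 7499 = 4145, so (19143/7499) = (4145/7499)
flip (4145/7499) -> (7499/4145): both odd, 4145 mod 4 = 1, 7499 mod 4 = 3, so the flip contributes +1; sign now +1
(7499/4145): 7499 mod 4145 = 3354, so (7499/4145) = (3354/4145)
factor out 2^1: 3354 = 2^1·1677; with 4145 mod 8 = 1, (2/4145) = +1; sign now +1; continue with (1677/4145)
flip (1677/4145) -> (4145/1677): both odd, 1677 mod 4 = 1, 4145 mod 4 = 1, so the flip contributes +1; sign now +1
(4145/1677): 4145 mod 1677 = 791, so (4145/1677) = (791/1677)
flip (791/1677) -> (1677/791): both odd, 791 mod 4 = 3, 1677 mod 4 = 1, so the flip contributes +1; sign now +1
(1677/791): 1677 mod 791 = 95, so (1677/791) = (95/791)
flip (95/791) -> (791/95): both odd, 95 mod 4 = 3, 791 mod 4 = 3, so the flip contributes -1; sign now -1
(791/95): 791 mod 95 = 31, so (791/95) = (31/95)
flip (31/95) -> (95/31): both odd, 31 mod 4 = 3, 95 mod 4 = 3, so the flip contributes -1; sign now +1
(95/31): 95 mod 31 = 2, so (95/31) = (2/31)
factor out 2^1: 2 = 2^1·1; with 31 mod 8 = 7, (2/31) = +1; sign now +1; continue with (1/31)
reached (1/31) = 1, so the symbol is +1

1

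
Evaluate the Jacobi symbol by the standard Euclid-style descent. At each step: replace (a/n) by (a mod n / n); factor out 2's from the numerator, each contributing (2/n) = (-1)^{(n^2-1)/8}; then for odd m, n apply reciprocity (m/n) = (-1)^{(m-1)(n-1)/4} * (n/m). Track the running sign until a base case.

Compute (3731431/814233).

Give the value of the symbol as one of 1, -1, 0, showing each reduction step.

(3731431/814233): 3731431 mod 814233 = 474499, so (3731431/814233) = (474499/814233)
flip (474499/814233) -> (814233/474499): both odd, 474499 mod 4 = 3, 814233 mod 4 = 1, so the flip contributes +1; sign now +1
(814233/474499): 814233 mod 474499 = 339734, so (814233/474499) = (339734/474499)
factor out 2^1: 339734 = 2^1·169867; with 474499 mod 8 = 3, (2/474499) = -1; sign now -1; continue with (169867/474499)
flip (169867/474499) -> (474499/169867): both odd, 169867 mod 4 = 3, 474499 mod 4 = 3, so the flip contributes -1; sign now +1
(474499/169867): 474499 mod 169867 = 134765, so (474499/169867) = (134765/169867)
flip (134765/169867) -> (169867/134765): both odd, 134765 mod 4 = 1, 169867 mod 4 = 3, so the flip contributes +1; sign now +1
(169867/134765): 169867 mod 134765 = 35102, so (169867/134765) = (35102/134765)
factor out 2^1: 35102 = 2^1·17551; with 134765 mod 8 = 5, (2/134765) = -1; sign now -1; continue with (17551/134765)
flip (17551/134765) -> (134765/17551): both odd, 17551 mod 4 = 3, 134765 mod 4 = 1, so the flip contributes +1; sign now -1
(134765/17551): 134765 mod 17551 = 11908, so (134765/17551) = (11908/17551)
factor out 2^2: 11908 = 2^2·2977; with 17551 mod 8 = 7, (2/17551) = +1; sign now -1; continue with (2977/17551)
flip (2977/17551) -> (17551/2977): both odd, 2977 mod 4 = 1, 17551 mod 4 = 3, so the flip contributes +1; sign now -1
(17551/2977): 17551 mod 2977 = 2666, so (17551/2977) = (2666/2977)
factor out 2^1: 2666 = 2^1·1333; with 2977 mod 8 = 1, (2/2977) = +1; sign now -1; continue with (1333/2977)
flip (1333/2977) -> (2977/1333): both odd, 1333 mod 4 = 1, 2977 mod 4 = 1, so the flip contributes +1; sign now -1
(2977/1333): 2977 mod 1333 = 311, so (2977/1333) = (311/1333)
flip (311/1333) -> (1333/311): both odd, 311 mod 4 = 3, 1333 mod 4 = 1, so the flip contributes +1; sign now -1
(1333/311): 1333 mod 311 = 89, so (1333/311) = (89/311)
flip (89/311) -> (311/89): both odd, 89 mod 4 = 1, 311 mod 4 = 3, so the flip contributes +1; sign now -1
(311/89): 311 mod 89 = 44, so (311/89) = (44/89)
factor out 2^2: 44 = 2^2·11; with 89 mod 8 = 1, (2/89) = +1; sign now -1; continue with (11/89)
flip (11/89) -> (89/11): both odd, 11 mod 4 = 3, 89 mod 4 = 1, so the flip contributes +1; sign now -1
(89/11): 89 mod 11 = 1, so (89/11) = (1/11)
reached (1/11) = 1, so the symbol is -1

-1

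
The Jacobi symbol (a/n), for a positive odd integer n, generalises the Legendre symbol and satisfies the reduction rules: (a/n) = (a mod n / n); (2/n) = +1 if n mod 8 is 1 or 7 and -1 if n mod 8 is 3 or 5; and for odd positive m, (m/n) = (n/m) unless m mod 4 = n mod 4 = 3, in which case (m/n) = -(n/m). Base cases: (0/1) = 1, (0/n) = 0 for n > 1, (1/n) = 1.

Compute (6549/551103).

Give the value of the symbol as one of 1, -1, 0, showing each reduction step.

0

reciprocity: (6549/551103) = +1·(551103/6549) since 6549 mod 4 = 1, 551103 mod 4 = 3; sign now +1
(551103/6549) = (987/6549)   [reduce mod 6549]
reciprocity: (987/6549) = +1·(6549/987) since 987 mod 4 = 3, 6549 mod 4 = 1; sign now +1
(6549/987) = (627/987)   [reduce mod 987]
reciprocity: (627/987) = -1·(987/627) since 627 mod 4 = 3, 987 mod 4 = 3; sign now -1
(987/627) = (360/627)   [reduce mod 627]
360 = 2^3·45; (2/627) = -1 since 627 mod 8 = 3, so (360/627) = (-1)^3·(45/627); sign now +1
reciprocity: (45/627) = +1·(627/45) since 45 mod 4 = 1, 627 mod 4 = 3; sign now +1
(627/45) = (42/45)   [reduce mod 45]
42 = 2^1·21; (2/45) = -1 since 45 mod 8 = 5, so (42/45) = (-1)^1·(21/45); sign now -1
reciprocity: (21/45) = +1·(45/21) since 21 mod 4 = 1, 45 mod 4 = 1; sign now -1
(45/21) = (3/21)   [reduce mod 21]
reciprocity: (3/21) = +1·(21/3) since 3 mod 4 = 3, 21 mod 4 = 1; sign now -1
(21/3) = (0/3)   [reduce mod 3]
(0/3) = 0   [gcd(a, n) > 1]; final value = 0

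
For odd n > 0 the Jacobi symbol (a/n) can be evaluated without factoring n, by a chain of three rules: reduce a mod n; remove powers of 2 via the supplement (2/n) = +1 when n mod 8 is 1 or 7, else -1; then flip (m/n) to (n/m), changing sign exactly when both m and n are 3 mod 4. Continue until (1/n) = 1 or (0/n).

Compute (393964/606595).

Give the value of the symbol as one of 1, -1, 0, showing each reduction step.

-1

factor out 2^2: 393964 = 2^2·98491; with 606595 mod 8 = 3, (2/606595) = -1; sign now +1; continue with (98491/606595)
flip (98491/606595) -> (606595/98491): both odd, 98491 mod 4 = 3, 606595 mod 4 = 3, so the flip contributes -1; sign now -1
(606595/98491): 606595 mod 98491 = 15649, so (606595/98491) = (15649/98491)
flip (15649/98491) -> (98491/15649): both odd, 15649 mod 4 = 1, 98491 mod 4 = 3, so the flip contributes +1; sign now -1
(98491/15649): 98491 mod 15649 = 4597, so (98491/15649) = (4597/15649)
flip (4597/15649) -> (15649/4597): both odd, 4597 mod 4 = 1, 15649 mod 4 = 1, so the flip contributes +1; sign now -1
(15649/4597): 15649 mod 4597 = 1858, so (15649/4597) = (1858/4597)
factor out 2^1: 1858 = 2^1·929; with 4597 mod 8 = 5, (2/4597) = -1; sign now +1; continue with (929/4597)
flip (929/4597) -> (4597/929): both odd, 929 mod 4 = 1, 4597 mod 4 = 1, so the flip contributes +1; sign now +1
(4597/929): 4597 mod 929 = 881, so (4597/929) = (881/929)
flip (881/929) -> (929/881): both odd, 881 mod 4 = 1, 929 mod 4 = 1, so the flip contributes +1; sign now +1
(929/881): 929 mod 881 = 48, so (929/881) = (48/881)
factor out 2^4: 48 = 2^4·3; with 881 mod 8 = 1, (2/881) = +1; sign now +1; continue with (3/881)
flip (3/881) -> (881/3): both odd, 3 mod 4 = 3, 881 mod 4 = 1, so the flip contributes +1; sign now +1
(881/3): 881 mod 3 = 2, so (881/3) = (2/3)
factor out 2^1: 2 = 2^1·1; with 3 mod 8 = 3, (2/3) = -1; sign now -1; continue with (1/3)
reached (1/3) = 1, so the symbol is -1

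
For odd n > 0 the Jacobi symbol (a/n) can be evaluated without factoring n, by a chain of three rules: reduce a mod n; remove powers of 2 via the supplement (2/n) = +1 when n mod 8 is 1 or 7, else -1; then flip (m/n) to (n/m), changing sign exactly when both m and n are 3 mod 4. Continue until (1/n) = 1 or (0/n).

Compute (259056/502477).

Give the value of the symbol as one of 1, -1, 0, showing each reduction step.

259056 = 2^4·16191; (2/502477) = -1 since 502477 mod 8 = 5, so (259056/502477) = (-1)^4·(16191/502477); sign now +1
reciprocity: (16191/502477) = +1·(502477/16191) since 16191 mod 4 = 3, 502477 mod 4 = 1; sign now +1
(502477/16191) = (556/16191)   [reduce mod 16191]
556 = 2^2·139; (2/16191) = +1 since 16191 mod 8 = 7, so (556/16191) = (+1)^2·(139/16191); sign now +1
reciprocity: (139/16191) = -1·(16191/139) since 139 mod 4 = 3, 16191 mod 4 = 3; sign now -1
(16191/139) = (67/139)   [reduce mod 139]
reciprocity: (67/139) = -1·(139/67) since 67 mod 4 = 3, 139 mod 4 = 3; sign now +1
(139/67) = (5/67)   [reduce mod 67]
reciprocity: (5/67) = +1·(67/5) since 5 mod 4 = 1, 67 mod 4 = 3; sign now +1
(67/5) = (2/5)   [reduce mod 5]
2 = 2^1·1; (2/5) = -1 since 5 mod 8 = 5, so (2/5) = (-1)^1·(1/5); sign now -1
(1/5) = 1; final value = sign = -1

-1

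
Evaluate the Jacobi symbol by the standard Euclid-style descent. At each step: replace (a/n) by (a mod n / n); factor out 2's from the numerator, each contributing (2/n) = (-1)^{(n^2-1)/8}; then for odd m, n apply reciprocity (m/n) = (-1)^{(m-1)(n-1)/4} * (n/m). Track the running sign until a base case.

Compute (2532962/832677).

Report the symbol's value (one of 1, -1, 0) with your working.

(2532962/832677) = (34931/832677)   [reduce mod 832677]
reciprocity: (34931/832677) = +1·(832677/34931) since 34931 mod 4 = 3, 832677 mod 4 = 1; sign now +1
(832677/34931) = (29264/34931)   [reduce mod 34931]
29264 = 2^4·1829; (2/34931) = -1 since 34931 mod 8 = 3, so (29264/34931) = (-1)^4·(1829/34931); sign now +1
reciprocity: (1829/34931) = +1·(34931/1829) since 1829 mod 4 = 1, 34931 mod 4 = 3; sign now +1
(34931/1829) = (180/1829)   [reduce mod 1829]
180 = 2^2·45; (2/1829) = -1 since 1829 mod 8 = 5, so (180/1829) = (-1)^2·(45/1829); sign now +1
reciprocity: (45/1829) = +1·(1829/45) since 45 mod 4 = 1, 1829 mod 4 = 1; sign now +1
(1829/45) = (29/45)   [reduce mod 45]
reciprocity: (29/45) = +1·(45/29) since 29 mod 4 = 1, 45 mod 4 = 1; sign now +1
(45/29) = (16/29)   [reduce mod 29]
16 = 2^4·1; (2/29) = -1 since 29 mod 8 = 5, so (16/29) = (-1)^4·(1/29); sign now +1
(1/29) = 1; final value = sign = +1

1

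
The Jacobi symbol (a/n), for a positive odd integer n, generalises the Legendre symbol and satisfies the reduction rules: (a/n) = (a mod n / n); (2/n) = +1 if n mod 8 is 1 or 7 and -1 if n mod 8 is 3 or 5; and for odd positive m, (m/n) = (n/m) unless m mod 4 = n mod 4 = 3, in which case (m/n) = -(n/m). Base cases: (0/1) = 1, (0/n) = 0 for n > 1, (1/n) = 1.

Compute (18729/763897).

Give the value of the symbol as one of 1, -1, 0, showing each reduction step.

-1

flip (18729/763897) -> (763897/18729): both odd, 18729 mod 4 = 1, 763897 mod 4 = 1, so the flip contributes +1; sign now +1
(763897/18729): 763897 mod 18729 = 14737, so (763897/18729) = (14737/18729)
flip (14737/18729) -> (18729/14737): both odd, 14737 mod 4 = 1, 18729 mod 4 = 1, so the flip contributes +1; sign now +1
(18729/14737): 18729 mod 14737 = 3992, so (18729/14737) = (3992/14737)
factor out 2^3: 3992 = 2^3·499; with 14737 mod 8 = 1, (2/14737) = +1; sign now +1; continue with (499/14737)
flip (499/14737) -> (14737/499): both odd, 499 mod 4 = 3, 14737 mod 4 = 1, so the flip contributes +1; sign now +1
(14737/499): 14737 mod 499 = 266, so (14737/499) = (266/499)
factor out 2^1: 266 = 2^1·133; with 499 mod 8 = 3, (2/499) = -1; sign now -1; continue with (133/499)
flip (133/499) -> (499/133): both odd, 133 mod 4 = 1, 499 mod 4 = 3, so the flip contributes +1; sign now -1
(499/133): 499 mod 133 = 100, so (499/133) = (100/133)
factor out 2^2: 100 = 2^2·25; with 133 mod 8 = 5, (2/133) = -1; sign now -1; continue with (25/133)
flip (25/133) -> (133/25): both odd, 25 mod 4 = 1, 133 mod 4 = 1, so the flip contributes +1; sign now -1
(133/25): 133 mod 25 = 8, so (133/25) = (8/25)
factor out 2^3: 8 = 2^3·1; with 25 mod 8 = 1, (2/25) = +1; sign now -1; continue with (1/25)
reached (1/25) = 1, so the symbol is -1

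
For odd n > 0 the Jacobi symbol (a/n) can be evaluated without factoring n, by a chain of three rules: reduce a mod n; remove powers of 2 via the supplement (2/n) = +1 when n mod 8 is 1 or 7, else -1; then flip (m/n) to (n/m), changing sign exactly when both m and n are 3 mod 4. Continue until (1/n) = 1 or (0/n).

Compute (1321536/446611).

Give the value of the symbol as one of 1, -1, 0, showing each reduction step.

-1

(1321536/446611) = (428314/446611)   [reduce mod 446611]
428314 = 2^1·214157; (2/446611) = -1 since 446611 mod 8 = 3, so (428314/446611) = (-1)^1·(214157/446611); sign now -1
reciprocity: (214157/446611) = +1·(446611/214157) since 214157 mod 4 = 1, 446611 mod 4 = 3; sign now -1
(446611/214157) = (18297/214157)   [reduce mod 214157]
reciprocity: (18297/214157) = +1·(214157/18297) since 18297 mod 4 = 1, 214157 mod 4 = 1; sign now -1
(214157/18297) = (12890/18297)   [reduce mod 18297]
12890 = 2^1·6445; (2/18297) = +1 since 18297 mod 8 = 1, so (12890/18297) = (+1)^1·(6445/18297); sign now -1
reciprocity: (6445/18297) = +1·(18297/6445) since 6445 mod 4 = 1, 18297 mod 4 = 1; sign now -1
(18297/6445) = (5407/6445)   [reduce mod 6445]
reciprocity: (5407/6445) = +1·(6445/5407) since 5407 mod 4 = 3, 6445 mod 4 = 1; sign now -1
(6445/5407) = (1038/5407)   [reduce mod 5407]
1038 = 2^1·519; (2/5407) = +1 since 5407 mod 8 = 7, so (1038/5407) = (+1)^1·(519/5407); sign now -1
reciprocity: (519/5407) = -1·(5407/519) since 519 mod 4 = 3, 5407 mod 4 = 3; sign now +1
(5407/519) = (217/519)   [reduce mod 519]
reciprocity: (217/519) = +1·(519/217) since 217 mod 4 = 1, 519 mod 4 = 3; sign now +1
(519/217) = (85/217)   [reduce mod 217]
reciprocity: (85/217) = +1·(217/85) since 85 mod 4 = 1, 217 mod 4 = 1; sign now +1
(217/85) = (47/85)   [reduce mod 85]
reciprocity: (47/85) = +1·(85/47) since 47 mod 4 = 3, 85 mod 4 = 1; sign now +1
(85/47) = (38/47)   [reduce mod 47]
38 = 2^1·19; (2/47) = +1 since 47 mod 8 = 7, so (38/47) = (+1)^1·(19/47); sign now +1
reciprocity: (19/47) = -1·(47/19) since 19 mod 4 = 3, 47 mod 4 = 3; sign now -1
(47/19) = (9/19)   [reduce mod 19]
reciprocity: (9/19) = +1·(19/9) since 9 mod 4 = 1, 19 mod 4 = 3; sign now -1
(19/9) = (1/9)   [reduce mod 9]
(1/9) = 1; final value = sign = -1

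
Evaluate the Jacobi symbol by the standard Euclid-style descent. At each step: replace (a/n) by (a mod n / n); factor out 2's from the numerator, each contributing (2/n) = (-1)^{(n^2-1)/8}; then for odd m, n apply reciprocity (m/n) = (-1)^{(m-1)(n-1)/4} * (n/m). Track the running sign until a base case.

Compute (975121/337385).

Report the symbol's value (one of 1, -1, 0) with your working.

(975121/337385): 975121 mod 337385 = 300351, so (975121/337385) = (300351/337385)
flip (300351/337385) -> (337385/300351): both odd, 300351 mod 4 = 3, 337385 mod 4 = 1, so the flip contributes +1; sign now +1
(337385/300351): 337385 mod 300351 = 37034, so (337385/300351) = (37034/300351)
factor out 2^1: 37034 = 2^1·18517; with 300351 mod 8 = 7, (2/300351) = +1; sign now +1; continue with (18517/300351)
flip (18517/300351) -> (300351/18517): both odd, 18517 mod 4 = 1, 300351 mod 4 = 3, so the flip contributes +1; sign now +1
(300351/18517): 300351 mod 18517 = 4079, so (300351/18517) = (4079/18517)
flip (4079/18517) -> (18517/4079): both odd, 4079 mod 4 = 3, 18517 mod 4 = 1, so the flip contributes +1; sign now +1
(18517/4079): 18517 mod 4079 = 2201, so (18517/4079) = (2201/4079)
flip (2201/4079) -> (4079/2201): both odd, 2201 mod 4 = 1, 4079 mod 4 = 3, so the flip contributes +1; sign now +1
(4079/2201): 4079 mod 2201 = 1878, so (4079/2201) = (1878/2201)
factor out 2^1: 1878 = 2^1·939; with 2201 mod 8 = 1, (2/2201) = +1; sign now +1; continue with (939/2201)
flip (939/2201) -> (2201/939): both odd, 939 mod 4 = 3, 2201 mod 4 = 1, so the flip contributes +1; sign now +1
(2201/939): 2201 mod 939 = 323, so (2201/939) = (323/939)
flip (323/939) -> (939/323): both odd, 323 mod 4 = 3, 939 mod 4 = 3, so the flip contributes -1; sign now -1
(939/323): 939 mod 323 = 293, so (939/323) = (293/323)
flip (293/323) -> (323/293): both odd, 293 mod 4 = 1, 323 mod 4 = 3, so the flip contributes +1; sign now -1
(323/293): 323 mod 293 = 30, so (323/293) = (30/293)
factor out 2^1: 30 = 2^1·15; with 293 mod 8 = 5, (2/293) = -1; sign now +1; continue with (15/293)
flip (15/293) -> (293/15): both odd, 15 mod 4 = 3, 293 mod 4 = 1, so the flip contributes +1; sign now +1
(293/15): 293 mod 15 = 8, so (293/15) = (8/15)
factor out 2^3: 8 = 2^3·1; with 15 mod 8 = 7, (2/15) = +1; sign now +1; continue with (1/15)
reached (1/15) = 1, so the symbol is +1

1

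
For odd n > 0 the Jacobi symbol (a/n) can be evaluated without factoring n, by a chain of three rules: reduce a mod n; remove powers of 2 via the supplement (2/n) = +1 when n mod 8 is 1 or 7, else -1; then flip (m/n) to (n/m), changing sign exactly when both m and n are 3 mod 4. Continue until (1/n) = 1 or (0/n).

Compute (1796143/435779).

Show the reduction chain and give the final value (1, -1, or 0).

1

(1796143/435779) = (53027/435779)   [reduce mod 435779]
reciprocity: (53027/435779) = -1·(435779/53027) since 53027 mod 4 = 3, 435779 mod 4 = 3; sign now -1
(435779/53027) = (11563/53027)   [reduce mod 53027]
reciprocity: (11563/53027) = -1·(53027/11563) since 11563 mod 4 = 3, 53027 mod 4 = 3; sign now +1
(53027/11563) = (6775/11563)   [reduce mod 11563]
reciprocity: (6775/11563) = -1·(11563/6775) since 6775 mod 4 = 3, 11563 mod 4 = 3; sign now -1
(11563/6775) = (4788/6775)   [reduce mod 6775]
4788 = 2^2·1197; (2/6775) = +1 since 6775 mod 8 = 7, so (4788/6775) = (+1)^2·(1197/6775); sign now -1
reciprocity: (1197/6775) = +1·(6775/1197) since 1197 mod 4 = 1, 6775 mod 4 = 3; sign now -1
(6775/1197) = (790/1197)   [reduce mod 1197]
790 = 2^1·395; (2/1197) = -1 since 1197 mod 8 = 5, so (790/1197) = (-1)^1·(395/1197); sign now +1
reciprocity: (395/1197) = +1·(1197/395) since 395 mod 4 = 3, 1197 mod 4 = 1; sign now +1
(1197/395) = (12/395)   [reduce mod 395]
12 = 2^2·3; (2/395) = -1 since 395 mod 8 = 3, so (12/395) = (-1)^2·(3/395); sign now +1
reciprocity: (3/395) = -1·(395/3) since 3 mod 4 = 3, 395 mod 4 = 3; sign now -1
(395/3) = (2/3)   [reduce mod 3]
2 = 2^1·1; (2/3) = -1 since 3 mod 8 = 3, so (2/3) = (-1)^1·(1/3); sign now +1
(1/3) = 1; final value = sign = +1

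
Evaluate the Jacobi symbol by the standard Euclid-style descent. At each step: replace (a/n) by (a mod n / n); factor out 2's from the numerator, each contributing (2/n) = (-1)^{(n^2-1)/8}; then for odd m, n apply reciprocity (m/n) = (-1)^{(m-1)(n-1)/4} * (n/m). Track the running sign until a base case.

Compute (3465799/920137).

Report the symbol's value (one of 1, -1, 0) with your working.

(3465799/920137): 3465799 mod 920137 = 705388, so (3465799/920137) = (705388/920137)
factor out 2^2: 705388 = 2^2·176347; with 920137 mod 8 = 1, (2/920137) = +1; sign now +1; continue with (176347/920137)
flip (176347/920137) -> (920137/176347): both odd, 176347 mod 4 = 3, 920137 mod 4 = 1, so the flip contributes +1; sign now +1
(920137/176347): 920137 mod 176347 = 38402, so (920137/176347) = (38402/176347)
factor out 2^1: 38402 = 2^1·19201; with 176347 mod 8 = 3, (2/176347) = -1; sign now -1; continue with (19201/176347)
flip (19201/176347) -> (176347/19201): both odd, 19201 mod 4 = 1, 176347 mod 4 = 3, so the flip contributes +1; sign now -1
(176347/19201): 176347 mod 19201 = 3538, so (176347/19201) = (3538/19201)
factor out 2^1: 3538 = 2^1·1769; with 19201 mod 8 = 1, (2/19201) = +1; sign now -1; continue with (1769/19201)
flip (1769/19201) -> (19201/1769): both odd, 1769 mod 4 = 1, 19201 mod 4 = 1, so the flip contributes +1; sign now -1
(19201/1769): 19201 mod 1769 = 1511, so (19201/1769) = (1511/1769)
flip (1511/1769) -> (1769/1511): both odd, 1511 mod 4 = 3, 1769 mod 4 = 1, so the flip contributes +1; sign now -1
(1769/1511): 1769 mod 1511 = 258, so (1769/1511) = (258/1511)
factor out 2^1: 258 = 2^1·129; with 1511 mod 8 = 7, (2/1511) = +1; sign now -1; continue with (129/1511)
flip (129/1511) -> (1511/129): both odd, 129 mod 4 = 1, 1511 mod 4 = 3, so the flip contributes +1; sign now -1
(1511/129): 1511 mod 129 = 92, so (1511/129) = (92/129)
factor out 2^2: 92 = 2^2·23; with 129 mod 8 = 1, (2/129) = +1; sign now -1; continue with (23/129)
flip (23/129) -> (129/23): both odd, 23 mod 4 = 3, 129 mod 4 = 1, so the flip contributes +1; sign now -1
(129/23): 129 mod 23 = 14, so (129/23) = (14/23)
factor out 2^1: 14 = 2^1·7; with 23 mod 8 = 7, (2/23) = +1; sign now -1; continue with (7/23)
flip (7/23) -> (23/7): both odd, 7 mod 4 = 3, 23 mod 4 = 3, so the flip contributes -1; sign now +1
(23/7): 23 mod 7 = 2, so (23/7) = (2/7)
factor out 2^1: 2 = 2^1·1; with 7 mod 8 = 7, (2/7) = +1; sign now +1; continue with (1/7)
reached (1/7) = 1, so the symbol is +1

1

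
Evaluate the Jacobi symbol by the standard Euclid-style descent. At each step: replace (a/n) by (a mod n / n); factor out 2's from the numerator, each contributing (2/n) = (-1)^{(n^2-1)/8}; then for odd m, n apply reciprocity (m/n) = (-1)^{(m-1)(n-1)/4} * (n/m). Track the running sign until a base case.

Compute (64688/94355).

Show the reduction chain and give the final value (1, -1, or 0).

1

factor out 2^4: 64688 = 2^4·4043; with 94355 mod 8 = 3, (2/94355) = -1; sign now +1; continue with (4043/94355)
flip (4043/94355) -> (94355/4043): both odd, 4043 mod 4 = 3, 94355 mod 4 = 3, so the flip contributes -1; sign now -1
(94355/4043): 94355 mod 4043 = 1366, so (94355/4043) = (1366/4043)
factor out 2^1: 1366 = 2^1·683; with 4043 mod 8 = 3, (2/4043) = -1; sign now +1; continue with (683/4043)
flip (683/4043) -> (4043/683): both odd, 683 mod 4 = 3, 4043 mod 4 = 3, so the flip contributes -1; sign now -1
(4043/683): 4043 mod 683 = 628, so (4043/683) = (628/683)
factor out 2^2: 628 = 2^2·157; with 683 mod 8 = 3, (2/683) = -1; sign now -1; continue with (157/683)
flip (157/683) -> (683/157): both odd, 157 mod 4 = 1, 683 mod 4 = 3, so the flip contributes +1; sign now -1
(683/157): 683 mod 157 = 55, so (683/157) = (55/157)
flip (55/157) -> (157/55): both odd, 55 mod 4 = 3, 157 mod 4 = 1, so the flip contributes +1; sign now -1
(157/55): 157 mod 55 = 47, so (157/55) = (47/55)
flip (47/55) -> (55/47): both odd, 47 mod 4 = 3, 55 mod 4 = 3, so the flip contributes -1; sign now +1
(55/47): 55 mod 47 = 8, so (55/47) = (8/47)
factor out 2^3: 8 = 2^3·1; with 47 mod 8 = 7, (2/47) = +1; sign now +1; continue with (1/47)
reached (1/47) = 1, so the symbol is +1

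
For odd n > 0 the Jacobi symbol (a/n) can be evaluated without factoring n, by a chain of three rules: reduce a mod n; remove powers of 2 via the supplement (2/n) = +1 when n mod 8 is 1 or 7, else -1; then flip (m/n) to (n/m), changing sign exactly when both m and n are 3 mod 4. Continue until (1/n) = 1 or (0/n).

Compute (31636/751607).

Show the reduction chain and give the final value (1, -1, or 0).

31636 = 2^2·7909; (2/751607) = +1 since 751607 mod 8 = 7, so (31636/751607) = (+1)^2·(7909/751607); sign now +1
reciprocity: (7909/751607) = +1·(751607/7909) since 7909 mod 4 = 1, 751607 mod 4 = 3; sign now +1
(751607/7909) = (252/7909)   [reduce mod 7909]
252 = 2^2·63; (2/7909) = -1 since 7909 mod 8 = 5, so (252/7909) = (-1)^2·(63/7909); sign now +1
reciprocity: (63/7909) = +1·(7909/63) since 63 mod 4 = 3, 7909 mod 4 = 1; sign now +1
(7909/63) = (34/63)   [reduce mod 63]
34 = 2^1·17; (2/63) = +1 since 63 mod 8 = 7, so (34/63) = (+1)^1·(17/63); sign now +1
reciprocity: (17/63) = +1·(63/17) since 17 mod 4 = 1, 63 mod 4 = 3; sign now +1
(63/17) = (12/17)   [reduce mod 17]
12 = 2^2·3; (2/17) = +1 since 17 mod 8 = 1, so (12/17) = (+1)^2·(3/17); sign now +1
reciprocity: (3/17) = +1·(17/3) since 3 mod 4 = 3, 17 mod 4 = 1; sign now +1
(17/3) = (2/3)   [reduce mod 3]
2 = 2^1·1; (2/3) = -1 since 3 mod 8 = 3, so (2/3) = (-1)^1·(1/3); sign now -1
(1/3) = 1; final value = sign = -1

-1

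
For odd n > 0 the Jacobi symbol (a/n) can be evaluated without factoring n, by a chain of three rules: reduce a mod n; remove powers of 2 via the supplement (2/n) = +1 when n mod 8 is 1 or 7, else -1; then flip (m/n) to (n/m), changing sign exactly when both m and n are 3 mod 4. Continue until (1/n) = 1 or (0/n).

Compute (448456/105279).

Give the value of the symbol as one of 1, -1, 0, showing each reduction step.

1

(448456/105279): 448456 mod 105279 = 27340, so (448456/105279) = (27340/105279)
factor out 2^2: 27340 = 2^2·6835; with 105279 mod 8 = 7, (2/105279) = +1; sign now +1; continue with (6835/105279)
flip (6835/105279) -> (105279/6835): both odd, 6835 mod 4 = 3, 105279 mod 4 = 3, so the flip contributes -1; sign now -1
(105279/6835): 105279 mod 6835 = 2754, so (105279/6835) = (2754/6835)
factor out 2^1: 2754 = 2^1·1377; with 6835 mod 8 = 3, (2/6835) = -1; sign now +1; continue with (1377/6835)
flip (1377/6835) -> (6835/1377): both odd, 1377 mod 4 = 1, 6835 mod 4 = 3, so the flip contributes +1; sign now +1
(6835/1377): 6835 mod 1377 = 1327, so (6835/1377) = (1327/1377)
flip (1327/1377) -> (1377/1327): both odd, 1327 mod 4 = 3, 1377 mod 4 = 1, so the flip contributes +1; sign now +1
(1377/1327): 1377 mod 1327 = 50, so (1377/1327) = (50/1327)
factor out 2^1: 50 = 2^1·25; with 1327 mod 8 = 7, (2/1327) = +1; sign now +1; continue with (25/1327)
flip (25/1327) -> (1327/25): both odd, 25 mod 4 = 1, 1327 mod 4 = 3, so the flip contributes +1; sign now +1
(1327/25): 1327 mod 25 = 2, so (1327/25) = (2/25)
factor out 2^1: 2 = 2^1·1; with 25 mod 8 = 1, (2/25) = +1; sign now +1; continue with (1/25)
reached (1/25) = 1, so the symbol is +1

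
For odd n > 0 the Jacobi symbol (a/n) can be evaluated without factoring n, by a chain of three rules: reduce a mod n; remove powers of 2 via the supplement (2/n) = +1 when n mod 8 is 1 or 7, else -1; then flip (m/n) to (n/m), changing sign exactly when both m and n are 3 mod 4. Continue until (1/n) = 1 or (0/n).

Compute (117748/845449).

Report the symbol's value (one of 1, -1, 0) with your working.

factor out 2^2: 117748 = 2^2·29437; with 845449 mod 8 = 1, (2/845449) = +1; sign now +1; continue with (29437/845449)
flip (29437/845449) -> (845449/29437): both odd, 29437 mod 4 = 1, 845449 mod 4 = 1, so the flip contributes +1; sign now +1
(845449/29437): 845449 mod 29437 = 21213, so (845449/29437) = (21213/29437)
flip (21213/29437) -> (29437/21213): both odd, 21213 mod 4 = 1, 29437 mod 4 = 1, so the flip contributes +1; sign now +1
(29437/21213): 29437 mod 21213 = 8224, so (29437/21213) = (8224/21213)
factor out 2^5: 8224 = 2^5·257; with 21213 mod 8 = 5, (2/21213) = -1; sign now -1; continue with (257/21213)
flip (257/21213) -> (21213/257): both odd, 257 mod 4 = 1, 21213 mod 4 = 1, so the flip contributes +1; sign now -1
(21213/257): 21213 mod 257 = 139, so (21213/257) = (139/257)
flip (139/257) -> (257/139): both odd, 139 mod 4 = 3, 257 mod 4 = 1, so the flip contributes +1; sign now -1
(257/139): 257 mod 139 = 118, so (257/139) = (118/139)
factor out 2^1: 118 = 2^1·59; with 139 mod 8 = 3, (2/139) = -1; sign now +1; continue with (59/139)
flip (59/139) -> (139/59): both odd, 59 mod 4 = 3, 139 mod 4 = 3, so the flip contributes -1; sign now -1
(139/59): 139 mod 59 = 21, so (139/59) = (21/59)
flip (21/59) -> (59/21): both odd, 21 mod 4 = 1, 59 mod 4 = 3, so the flip contributes +1; sign now -1
(59/21): 59 mod 21 = 17, so (59/21) = (17/21)
flip (17/21) -> (21/17): both odd, 17 mod 4 = 1, 21 mod 4 = 1, so the flip contributes +1; sign now -1
(21/17): 21 mod 17 = 4, so (21/17) = (4/17)
factor out 2^2: 4 = 2^2·1; with 17 mod 8 = 1, (2/17) = +1; sign now -1; continue with (1/17)
reached (1/17) = 1, so the symbol is -1

-1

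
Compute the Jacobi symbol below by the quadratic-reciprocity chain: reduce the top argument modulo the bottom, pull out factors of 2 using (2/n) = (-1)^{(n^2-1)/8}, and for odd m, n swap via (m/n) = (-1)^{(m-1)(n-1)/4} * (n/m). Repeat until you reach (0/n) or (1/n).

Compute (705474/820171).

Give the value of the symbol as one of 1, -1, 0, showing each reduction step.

705474 = 2^1·352737; (2/820171) = -1 since 820171 mod 8 = 3, so (705474/820171) = (-1)^1·(352737/820171); sign now -1
reciprocity: (352737/820171) = +1·(820171/352737) since 352737 mod 4 = 1, 820171 mod 4 = 3; sign now -1
(820171/352737) = (114697/352737)   [reduce mod 352737]
reciprocity: (114697/352737) = +1·(352737/114697) since 114697 mod 4 = 1, 352737 mod 4 = 1; sign now -1
(352737/114697) = (8646/114697)   [reduce mod 114697]
8646 = 2^1·4323; (2/114697) = +1 since 114697 mod 8 = 1, so (8646/114697) = (+1)^1·(4323/114697); sign now -1
reciprocity: (4323/114697) = +1·(114697/4323) since 4323 mod 4 = 3, 114697 mod 4 = 1; sign now -1
(114697/4323) = (2299/4323)   [reduce mod 4323]
reciprocity: (2299/4323) = -1·(4323/2299) since 2299 mod 4 = 3, 4323 mod 4 = 3; sign now +1
(4323/2299) = (2024/2299)   [reduce mod 2299]
2024 = 2^3·253; (2/2299) = -1 since 2299 mod 8 = 3, so (2024/2299) = (-1)^3·(253/2299); sign now -1
reciprocity: (253/2299) = +1·(2299/253) since 253 mod 4 = 1, 2299 mod 4 = 3; sign now -1
(2299/253) = (22/253)   [reduce mod 253]
22 = 2^1·11; (2/253) = -1 since 253 mod 8 = 5, so (22/253) = (-1)^1·(11/253); sign now +1
reciprocity: (11/253) = +1·(253/11) since 11 mod 4 = 3, 253 mod 4 = 1; sign now +1
(253/11) = (0/11)   [reduce mod 11]
(0/11) = 0   [gcd(a, n) > 1]; final value = 0

0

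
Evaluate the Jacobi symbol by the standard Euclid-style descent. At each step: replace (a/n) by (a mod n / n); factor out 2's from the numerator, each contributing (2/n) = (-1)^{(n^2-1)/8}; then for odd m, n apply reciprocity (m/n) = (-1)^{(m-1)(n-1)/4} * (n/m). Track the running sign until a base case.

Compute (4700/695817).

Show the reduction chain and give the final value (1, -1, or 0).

4700 = 2^2·1175; (2/695817) = +1 since 695817 mod 8 = 1, so (4700/695817) = (+1)^2·(1175/695817); sign now +1
reciprocity: (1175/695817) = +1·(695817/1175) since 1175 mod 4 = 3, 695817 mod 4 = 1; sign now +1
(695817/1175) = (217/1175)   [reduce mod 1175]
reciprocity: (217/1175) = +1·(1175/217) since 217 mod 4 = 1, 1175 mod 4 = 3; sign now +1
(1175/217) = (90/217)   [reduce mod 217]
90 = 2^1·45; (2/217) = +1 since 217 mod 8 = 1, so (90/217) = (+1)^1·(45/217); sign now +1
reciprocity: (45/217) = +1·(217/45) since 45 mod 4 = 1, 217 mod 4 = 1; sign now +1
(217/45) = (37/45)   [reduce mod 45]
reciprocity: (37/45) = +1·(45/37) since 37 mod 4 = 1, 45 mod 4 = 1; sign now +1
(45/37) = (8/37)   [reduce mod 37]
8 = 2^3·1; (2/37) = -1 since 37 mod 8 = 5, so (8/37) = (-1)^3·(1/37); sign now -1
(1/37) = 1; final value = sign = -1

-1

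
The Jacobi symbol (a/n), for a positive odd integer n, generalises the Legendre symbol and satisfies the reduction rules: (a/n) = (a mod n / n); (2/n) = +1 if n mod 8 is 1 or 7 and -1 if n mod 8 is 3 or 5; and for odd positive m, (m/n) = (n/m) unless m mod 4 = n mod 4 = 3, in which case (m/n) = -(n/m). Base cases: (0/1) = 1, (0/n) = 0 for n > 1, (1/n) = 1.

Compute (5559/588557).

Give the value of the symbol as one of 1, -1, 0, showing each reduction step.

0

reciprocity: (5559/588557) = +1·(588557/5559) since 5559 mod 4 = 3, 588557 mod 4 = 1; sign now +1
(588557/5559) = (4862/5559)   [reduce mod 5559]
4862 = 2^1·2431; (2/5559) = +1 since 5559 mod 8 = 7, so (4862/5559) = (+1)^1·(2431/5559); sign now +1
reciprocity: (2431/5559) = -1·(5559/2431) since 2431 mod 4 = 3, 5559 mod 4 = 3; sign now -1
(5559/2431) = (697/2431)   [reduce mod 2431]
reciprocity: (697/2431) = +1·(2431/697) since 697 mod 4 = 1, 2431 mod 4 = 3; sign now -1
(2431/697) = (340/697)   [reduce mod 697]
340 = 2^2·85; (2/697) = +1 since 697 mod 8 = 1, so (340/697) = (+1)^2·(85/697); sign now -1
reciprocity: (85/697) = +1·(697/85) since 85 mod 4 = 1, 697 mod 4 = 1; sign now -1
(697/85) = (17/85)   [reduce mod 85]
reciprocity: (17/85) = +1·(85/17) since 17 mod 4 = 1, 85 mod 4 = 1; sign now -1
(85/17) = (0/17)   [reduce mod 17]
(0/17) = 0   [gcd(a, n) > 1]; final value = 0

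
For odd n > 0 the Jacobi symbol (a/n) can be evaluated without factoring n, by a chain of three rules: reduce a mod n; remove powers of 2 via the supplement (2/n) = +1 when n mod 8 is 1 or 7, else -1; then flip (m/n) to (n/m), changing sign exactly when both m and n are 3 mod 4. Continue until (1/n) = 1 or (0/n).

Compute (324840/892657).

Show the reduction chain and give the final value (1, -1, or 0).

factor out 2^3: 324840 = 2^3·40605; with 892657 mod 8 = 1, (2/892657) = +1; sign now +1; continue with (40605/892657)
flip (40605/892657) -> (892657/40605): both odd, 40605 mod 4 = 1, 892657 mod 4 = 1, so the flip contributes +1; sign now +1
(892657/40605): 892657 mod 40605 = 39952, so (892657/40605) = (39952/40605)
factor out 2^4: 39952 = 2^4·2497; with 40605 mod 8 = 5, (2/40605) = -1; sign now +1; continue with (2497/40605)
flip (2497/40605) -> (40605/2497): both odd, 2497 mod 4 = 1, 40605 mod 4 = 1, so the flip contributes +1; sign now +1
(40605/2497): 40605 mod 2497 = 653, so (40605/2497) = (653/2497)
flip (653/2497) -> (2497/653): both odd, 653 mod 4 = 1, 2497 mod 4 = 1, so the flip contributes +1; sign now +1
(2497/653): 2497 mod 653 = 538, so (2497/653) = (538/653)
factor out 2^1: 538 = 2^1·269; with 653 mod 8 = 5, (2/653) = -1; sign now -1; continue with (269/653)
flip (269/653) -> (653/269): both odd, 269 mod 4 = 1, 653 mod 4 = 1, so the flip contributes +1; sign now -1
(653/269): 653 mod 269 = 115, so (653/269) = (115/269)
flip (115/269) -> (269/115): both odd, 115 mod 4 = 3, 269 mod 4 = 1, so the flip contributes +1; sign now -1
(269/115): 269 mod 115 = 39, so (269/115) = (39/115)
flip (39/115) -> (115/39): both odd, 39 mod 4 = 3, 115 mod 4 = 3, so the flip contributes -1; sign now +1
(115/39): 115 mod 39 = 37, so (115/39) = (37/39)
flip (37/39) -> (39/37): both odd, 37 mod 4 = 1, 39 mod 4 = 3, so the flip contributes +1; sign now +1
(39/37): 39 mod 37 = 2, so (39/37) = (2/37)
factor out 2^1: 2 = 2^1·1; with 37 mod 8 = 5, (2/37) = -1; sign now -1; continue with (1/37)
reached (1/37) = 1, so the symbol is -1

-1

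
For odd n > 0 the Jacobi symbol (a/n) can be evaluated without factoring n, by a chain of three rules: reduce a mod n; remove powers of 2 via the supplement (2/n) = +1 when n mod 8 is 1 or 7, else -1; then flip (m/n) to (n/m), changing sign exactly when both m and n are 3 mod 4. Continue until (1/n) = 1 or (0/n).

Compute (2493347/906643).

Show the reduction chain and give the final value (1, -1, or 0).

(2493347/906643): 2493347 mod 906643 = 680061, so (2493347/906643) = (680061/906643)
flip (680061/906643) -> (906643/680061): both odd, 680061 mod 4 = 1, 906643 mod 4 = 3, so the flip contributes +1; sign now +1
(906643/680061): 906643 mod 680061 = 226582, so (906643/680061) = (226582/680061)
factor out 2^1: 226582 = 2^1·113291; with 680061 mod 8 = 5, (2/680061) = -1; sign now -1; continue with (113291/680061)
flip (113291/680061) -> (680061/113291): both odd, 113291 mod 4 = 3, 680061 mod 4 = 1, so the flip contributes +1; sign now -1
(680061/113291): 680061 mod 113291 = 315, so (680061/113291) = (315/113291)
flip (315/113291) -> (113291/315): both odd, 315 mod 4 = 3, 113291 mod 4 = 3, so the flip contributes -1; sign now +1
(113291/315): 113291 mod 315 = 206, so (113291/315) = (206/315)
factor out 2^1: 206 = 2^1·103; with 315 mod 8 = 3, (2/315) = -1; sign now -1; continue with (103/315)
flip (103/315) -> (315/103): both odd, 103 mod 4 = 3, 315 mod 4 = 3, so the flip contributes -1; sign now +1
(315/103): 315 mod 103 = 6, so (315/103) = (6/103)
factor out 2^1: 6 = 2^1·3; with 103 mod 8 = 7, (2/103) = +1; sign now +1; continue with (3/103)
flip (3/103) -> (103/3): both odd, 3 mod 4 = 3, 103 mod 4 = 3, so the flip contributes -1; sign now -1
(103/3): 103 mod 3 = 1, so (103/3) = (1/3)
reached (1/3) = 1, so the symbol is -1

-1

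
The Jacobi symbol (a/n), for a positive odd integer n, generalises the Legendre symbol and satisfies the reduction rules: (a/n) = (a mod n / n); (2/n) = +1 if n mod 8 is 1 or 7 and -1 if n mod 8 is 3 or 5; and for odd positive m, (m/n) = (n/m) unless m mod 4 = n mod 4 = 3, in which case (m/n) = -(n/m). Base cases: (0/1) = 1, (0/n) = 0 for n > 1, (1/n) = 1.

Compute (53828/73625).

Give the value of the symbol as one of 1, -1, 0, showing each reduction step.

1

53828 = 2^2·13457; (2/73625) = +1 since 73625 mod 8 = 1, so (53828/73625) = (+1)^2·(13457/73625); sign now +1
reciprocity: (13457/73625) = +1·(73625/13457) since 13457 mod 4 = 1, 73625 mod 4 = 1; sign now +1
(73625/13457) = (6340/13457)   [reduce mod 13457]
6340 = 2^2·1585; (2/13457) = +1 since 13457 mod 8 = 1, so (6340/13457) = (+1)^2·(1585/13457); sign now +1
reciprocity: (1585/13457) = +1·(13457/1585) since 1585 mod 4 = 1, 13457 mod 4 = 1; sign now +1
(13457/1585) = (777/1585)   [reduce mod 1585]
reciprocity: (777/1585) = +1·(1585/777) since 777 mod 4 = 1, 1585 mod 4 = 1; sign now +1
(1585/777) = (31/777)   [reduce mod 777]
reciprocity: (31/777) = +1·(777/31) since 31 mod 4 = 3, 777 mod 4 = 1; sign now +1
(777/31) = (2/31)   [reduce mod 31]
2 = 2^1·1; (2/31) = +1 since 31 mod 8 = 7, so (2/31) = (+1)^1·(1/31); sign now +1
(1/31) = 1; final value = sign = +1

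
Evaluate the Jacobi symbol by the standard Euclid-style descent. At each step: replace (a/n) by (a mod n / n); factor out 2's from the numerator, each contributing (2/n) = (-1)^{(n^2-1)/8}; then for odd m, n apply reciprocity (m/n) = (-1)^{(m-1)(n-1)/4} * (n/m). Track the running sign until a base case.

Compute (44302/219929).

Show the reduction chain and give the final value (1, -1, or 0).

0

factor out 2^1: 44302 = 2^1·22151; with 219929 mod 8 = 1, (2/219929) = +1; sign now +1; continue with (22151/219929)
flip (22151/219929) -> (219929/22151): both odd, 22151 mod 4 = 3, 219929 mod 4 = 1, so the flip contributes +1; sign now +1
(219929/22151): 219929 mod 22151 = 20570, so (219929/22151) = (20570/22151)
factor out 2^1: 20570 = 2^1·10285; with 22151 mod 8 = 7, (2/22151) = +1; sign now +1; continue with (10285/22151)
flip (10285/22151) -> (22151/10285): both odd, 10285 mod 4 = 1, 22151 mod 4 = 3, so the flip contributes +1; sign now +1
(22151/10285): 22151 mod 10285 = 1581, so (22151/10285) = (1581/10285)
flip (1581/10285) -> (10285/1581): both odd, 1581 mod 4 = 1, 10285 mod 4 = 1, so the flip contributes +1; sign now +1
(10285/1581): 10285 mod 1581 = 799, so (10285/1581) = (799/1581)
flip (799/1581) -> (1581/799): both odd, 799 mod 4 = 3, 1581 mod 4 = 1, so the flip contributes +1; sign now +1
(1581/799): 1581 mod 799 = 782, so (1581/799) = (782/799)
factor out 2^1: 782 = 2^1·391; with 799 mod 8 = 7, (2/799) = +1; sign now +1; continue with (391/799)
flip (391/799) -> (799/391): both odd, 391 mod 4 = 3, 799 mod 4 = 3, so the flip contributes -1; sign now -1
(799/391): 799 mod 391 = 17, so (799/391) = (17/391)
flip (17/391) -> (391/17): both odd, 17 mod 4 = 1, 391 mod 4 = 3, so the flip contributes +1; sign now -1
(391/17): 391 mod 17 = 0, so (391/17) = (0/17)
reached (0/17); gcd(a, n) > 1, so (0/17) = 0 and the symbol is 0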